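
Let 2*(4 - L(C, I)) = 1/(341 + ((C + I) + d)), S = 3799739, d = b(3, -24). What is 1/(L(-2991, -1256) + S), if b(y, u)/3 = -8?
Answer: 7860/29865979981 ≈ 2.6318e-7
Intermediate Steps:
b(y, u) = -24 (b(y, u) = 3*(-8) = -24)
d = -24
L(C, I) = 4 - 1/(2*(317 + C + I)) (L(C, I) = 4 - 1/(2*(341 + ((C + I) - 24))) = 4 - 1/(2*(341 + (-24 + C + I))) = 4 - 1/(2*(317 + C + I)))
1/(L(-2991, -1256) + S) = 1/((2535/2 + 4*(-2991) + 4*(-1256))/(317 - 2991 - 1256) + 3799739) = 1/((2535/2 - 11964 - 5024)/(-3930) + 3799739) = 1/(-1/3930*(-31441/2) + 3799739) = 1/(31441/7860 + 3799739) = 1/(29865979981/7860) = 7860/29865979981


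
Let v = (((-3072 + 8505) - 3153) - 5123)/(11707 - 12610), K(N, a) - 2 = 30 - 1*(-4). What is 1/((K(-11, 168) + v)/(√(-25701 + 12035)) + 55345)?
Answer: 616730332560930/34132940256834364051 + 31921953*I*√13666/34132940256834364051 ≈ 1.8068e-5 + 1.0933e-10*I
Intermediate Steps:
K(N, a) = 36 (K(N, a) = 2 + (30 - 1*(-4)) = 2 + (30 + 4) = 2 + 34 = 36)
v = 2843/903 (v = ((5433 - 3153) - 5123)/(-903) = (2280 - 5123)*(-1/903) = -2843*(-1/903) = 2843/903 ≈ 3.1484)
1/((K(-11, 168) + v)/(√(-25701 + 12035)) + 55345) = 1/((36 + 2843/903)/(√(-25701 + 12035)) + 55345) = 1/(35351/(903*(√(-13666))) + 55345) = 1/(35351/(903*((I*√13666))) + 55345) = 1/(35351*(-I*√13666/13666)/903 + 55345) = 1/(-35351*I*√13666/12340398 + 55345) = 1/(55345 - 35351*I*√13666/12340398)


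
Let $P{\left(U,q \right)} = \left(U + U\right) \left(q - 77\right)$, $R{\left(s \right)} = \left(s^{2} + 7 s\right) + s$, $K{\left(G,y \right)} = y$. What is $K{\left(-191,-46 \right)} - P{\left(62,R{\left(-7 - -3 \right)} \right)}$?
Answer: $11486$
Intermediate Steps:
$R{\left(s \right)} = s^{2} + 8 s$
$P{\left(U,q \right)} = 2 U \left(-77 + q\right)$
$K{\left(-191,-46 \right)} - P{\left(62,R{\left(-7 - -3 \right)} \right)} = -46 - 2 \cdot 62 \left(-77 + \left(-7 - -3\right) \left(8 - 4\right)\right) = -46 - 2 \cdot 62 \left(-77 + \left(-7 + 3\right) \left(8 + \left(-7 + 3\right)\right)\right) = -46 - 2 \cdot 62 \left(-77 - 4 \left(8 - 4\right)\right) = -46 - 2 \cdot 62 \left(-77 - 16\right) = -46 - 2 \cdot 62 \left(-93\right) = -46 - -11532 = -46 + 11532 = 11486$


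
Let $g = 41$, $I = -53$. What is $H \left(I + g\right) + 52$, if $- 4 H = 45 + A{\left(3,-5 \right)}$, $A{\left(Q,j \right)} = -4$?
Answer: $175$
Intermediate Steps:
$H = - \frac{41}{4}$ ($H = - \frac{45 - 4}{4} = \left(- \frac{1}{4}\right) 41 = - \frac{41}{4} \approx -10.25$)
$H \left(I + g\right) + 52 = - \frac{41 \left(-53 + 41\right)}{4} + 52 = \left(- \frac{41}{4}\right) \left(-12\right) + 52 = 123 + 52 = 175$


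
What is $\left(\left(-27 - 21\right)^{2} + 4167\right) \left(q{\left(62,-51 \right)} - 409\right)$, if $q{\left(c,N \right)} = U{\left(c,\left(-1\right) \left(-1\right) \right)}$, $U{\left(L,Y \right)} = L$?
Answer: $-2245437$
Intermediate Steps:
$q{\left(c,N \right)} = c$
$\left(\left(-27 - 21\right)^{2} + 4167\right) \left(q{\left(62,-51 \right)} - 409\right) = \left(\left(-27 - 21\right)^{2} + 4167\right) \left(62 - 409\right) = \left(\left(-48\right)^{2} + 4167\right) \left(-347\right) = \left(2304 + 4167\right) \left(-347\right) = 6471 \left(-347\right) = -2245437$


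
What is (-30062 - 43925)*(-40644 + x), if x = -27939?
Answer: 5074250421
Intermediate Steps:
(-30062 - 43925)*(-40644 + x) = (-30062 - 43925)*(-40644 - 27939) = -73987*(-68583) = 5074250421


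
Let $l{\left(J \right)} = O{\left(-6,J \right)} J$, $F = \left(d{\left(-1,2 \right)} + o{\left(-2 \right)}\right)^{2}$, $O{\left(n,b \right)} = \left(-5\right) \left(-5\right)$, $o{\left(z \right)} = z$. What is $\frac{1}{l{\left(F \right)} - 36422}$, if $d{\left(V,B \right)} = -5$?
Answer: $- \frac{1}{35197} \approx -2.8412 \cdot 10^{-5}$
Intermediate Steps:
$O{\left(n,b \right)} = 25$
$F = 49$ ($F = \left(-5 - 2\right)^{2} = \left(-7\right)^{2} = 49$)
$l{\left(J \right)} = 25 J$
$\frac{1}{l{\left(F \right)} - 36422} = \frac{1}{25 \cdot 49 - 36422} = \frac{1}{1225 - 36422} = \frac{1}{-35197} = - \frac{1}{35197}$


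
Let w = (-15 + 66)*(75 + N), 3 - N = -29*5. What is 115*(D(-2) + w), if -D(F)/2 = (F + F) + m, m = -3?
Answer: 1309505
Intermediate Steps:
N = 148 (N = 3 - (-29)*5 = 3 - 1*(-145) = 3 + 145 = 148)
w = 11373 (w = (-15 + 66)*(75 + 148) = 51*223 = 11373)
D(F) = 6 - 4*F (D(F) = -2*((F + F) - 3) = -2*(2*F - 3) = -2*(-3 + 2*F) = 6 - 4*F)
115*(D(-2) + w) = 115*((6 - 4*(-2)) + 11373) = 115*((6 + 8) + 11373) = 115*(14 + 11373) = 115*11387 = 1309505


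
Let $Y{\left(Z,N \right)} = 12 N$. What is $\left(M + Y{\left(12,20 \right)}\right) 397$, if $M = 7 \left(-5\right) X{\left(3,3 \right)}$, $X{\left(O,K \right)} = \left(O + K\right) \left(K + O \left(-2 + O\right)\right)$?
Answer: $-404940$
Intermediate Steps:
$X{\left(O,K \right)} = \left(K + O\right) \left(K + O \left(-2 + O\right)\right)$
$M = -1260$ ($M = 7 \left(-5\right) \left(3^{2} + 3^{3} - 2 \cdot 3^{2} + 3 \cdot 3^{2} - 3 \cdot 3\right) = - 35 \left(9 + 27 - 18 + 3 \cdot 9 - 9\right) = - 35 \left(9 + 27 - 18 + 27 - 9\right) = \left(-35\right) 36 = -1260$)
$\left(M + Y{\left(12,20 \right)}\right) 397 = \left(-1260 + 12 \cdot 20\right) 397 = \left(-1260 + 240\right) 397 = \left(-1020\right) 397 = -404940$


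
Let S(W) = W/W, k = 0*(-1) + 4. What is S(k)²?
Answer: 1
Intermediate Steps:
k = 4 (k = 0 + 4 = 4)
S(W) = 1
S(k)² = 1² = 1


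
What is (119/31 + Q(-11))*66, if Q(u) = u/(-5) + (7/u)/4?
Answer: 120297/310 ≈ 388.05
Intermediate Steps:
Q(u) = -u/5 + 7/(4*u) (Q(u) = u*(-1/5) + (7/u)*(1/4) = -u/5 + 7/(4*u))
(119/31 + Q(-11))*66 = (119/31 + (-1/5*(-11) + (7/4)/(-11)))*66 = (119*(1/31) + (11/5 + (7/4)*(-1/11)))*66 = (119/31 + (11/5 - 7/44))*66 = (119/31 + 449/220)*66 = (40099/6820)*66 = 120297/310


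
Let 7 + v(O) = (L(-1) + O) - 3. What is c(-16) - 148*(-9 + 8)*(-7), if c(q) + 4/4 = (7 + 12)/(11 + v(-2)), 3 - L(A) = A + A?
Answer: -4129/4 ≈ -1032.3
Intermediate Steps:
L(A) = 3 - 2*A (L(A) = 3 - (A + A) = 3 - 2*A)
v(O) = -5 + O (v(O) = -7 + (((3 - 2*(-1)) + O) - 3) = -7 + (((3 + 2) + O) - 3) = -7 + ((5 + O) - 3) = -7 + (2 + O) = -5 + O)
c(q) = 15/4 (c(q) = -1 + (7 + 12)/(11 + (-5 - 2)) = -1 + 19/(11 - 7) = -1 + 19/4 = 15/4)
c(-16) - 148*(-9 + 8)*(-7) = 15/4 - 148*(-9 + 8)*(-7) = 15/4 - (-148)*(-7) = 15/4 - 148*7 = 15/4 - 1036 = -4129/4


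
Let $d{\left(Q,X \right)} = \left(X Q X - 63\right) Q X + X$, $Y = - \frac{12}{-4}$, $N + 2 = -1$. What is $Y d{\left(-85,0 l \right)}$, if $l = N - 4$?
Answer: $0$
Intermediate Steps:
$N = -3$ ($N = -2 - 1 = -3$)
$Y = 3$ ($Y = \left(-12\right) \left(- \frac{1}{4}\right) = 3$)
$l = -7$ ($l = -3 - 4 = -7$)
$d{\left(Q,X \right)} = X + Q X \left(-63 + Q X^{2}\right)$ ($d{\left(Q,X \right)} = \left(Q X X - 63\right) Q X + X = \left(Q X^{2} - 63\right) Q X + X = \left(-63 + Q X^{2}\right) Q X + X = Q \left(-63 + Q X^{2}\right) X + X = Q X \left(-63 + Q X^{2}\right) + X = X + Q X \left(-63 + Q X^{2}\right)$)
$Y d{\left(-85,0 l \right)} = 3 \cdot 0 \left(-7\right) \left(1 - -5355 + \left(-85\right)^{2} \left(0 \left(-7\right)\right)^{2}\right) = 3 \cdot 0 \left(1 + 5355 + 7225 \cdot 0^{2}\right) = 3 \cdot 0 \left(1 + 5355 + 7225 \cdot 0\right) = 3 \cdot 0 \left(1 + 5355 + 0\right) = 3 \cdot 0 \cdot 5356 = 3 \cdot 0 = 0$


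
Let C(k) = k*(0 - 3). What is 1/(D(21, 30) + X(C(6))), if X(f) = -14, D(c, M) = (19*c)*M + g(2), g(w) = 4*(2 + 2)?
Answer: 1/11972 ≈ 8.3528e-5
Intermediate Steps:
g(w) = 16 (g(w) = 4*4 = 16)
C(k) = -3*k (C(k) = k*(-3) = -3*k)
D(c, M) = 16 + 19*M*c (D(c, M) = (19*c)*M + 16 = 19*M*c + 16 = 16 + 19*M*c)
1/(D(21, 30) + X(C(6))) = 1/((16 + 19*30*21) - 14) = 1/((16 + 11970) - 14) = 1/(11986 - 14) = 1/11972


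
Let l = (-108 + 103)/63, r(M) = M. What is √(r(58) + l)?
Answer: √25543/21 ≈ 7.6106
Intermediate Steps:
l = -5/63 (l = -5*1/63 = -5/63 ≈ -0.079365)
√(r(58) + l) = √(58 - 5/63) = √(3649/63) = √25543/21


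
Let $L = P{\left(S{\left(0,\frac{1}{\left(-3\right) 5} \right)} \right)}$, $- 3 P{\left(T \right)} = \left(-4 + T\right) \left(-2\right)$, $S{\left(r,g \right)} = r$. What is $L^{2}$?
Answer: $\frac{64}{9} \approx 7.1111$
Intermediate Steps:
$P{\left(T \right)} = - \frac{8}{3} + \frac{2 T}{3}$ ($P{\left(T \right)} = - \frac{\left(-4 + T\right) \left(-2\right)}{3} = - \frac{8 - 2 T}{3} = - \frac{8}{3} + \frac{2 T}{3}$)
$L = - \frac{8}{3}$ ($L = - \frac{8}{3} + \frac{2}{3} \cdot 0 = - \frac{8}{3} + 0 = - \frac{8}{3} \approx -2.6667$)
$L^{2} = \left(- \frac{8}{3}\right)^{2} = \frac{64}{9}$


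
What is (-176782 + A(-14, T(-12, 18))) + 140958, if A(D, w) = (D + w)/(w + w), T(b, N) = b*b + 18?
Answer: -2901707/81 ≈ -35824.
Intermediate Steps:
T(b, N) = 18 + b² (T(b, N) = b² + 18 = 18 + b²)
A(D, w) = (D + w)/(2*w) (A(D, w) = (D + w)/((2*w)) = (D + w)*(1/(2*w)) = (D + w)/(2*w))
(-176782 + A(-14, T(-12, 18))) + 140958 = (-176782 + (-14 + (18 + (-12)²))/(2*(18 + (-12)²))) + 140958 = (-176782 + (-14 + (18 + 144))/(2*(18 + 144))) + 140958 = (-176782 + (½)*(-14 + 162)/162) + 140958 = (-176782 + (½)*(1/162)*148) + 140958 = (-176782 + 37/81) + 140958 = -14319305/81 + 140958 = -2901707/81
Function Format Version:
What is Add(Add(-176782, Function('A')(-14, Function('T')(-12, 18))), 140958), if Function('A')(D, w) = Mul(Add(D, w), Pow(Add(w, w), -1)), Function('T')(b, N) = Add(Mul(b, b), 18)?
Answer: Rational(-2901707, 81) ≈ -35824.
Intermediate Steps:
Function('T')(b, N) = Add(18, Pow(b, 2)) (Function('T')(b, N) = Add(Pow(b, 2), 18) = Add(18, Pow(b, 2)))
Function('A')(D, w) = Mul(Rational(1, 2), Pow(w, -1), Add(D, w)) (Function('A')(D, w) = Mul(Add(D, w), Pow(Mul(2, w), -1)) = Mul(Add(D, w), Mul(Rational(1, 2), Pow(w, -1))) = Mul(Rational(1, 2), Pow(w, -1), Add(D, w)))
Add(Add(-176782, Function('A')(-14, Function('T')(-12, 18))), 140958) = Add(Add(-176782, Mul(Rational(1, 2), Pow(Add(18, Pow(-12, 2)), -1), Add(-14, Add(18, Pow(-12, 2))))), 140958) = Add(Add(-176782, Mul(Rational(1, 2), Pow(Add(18, 144), -1), Add(-14, Add(18, 144)))), 140958) = Add(Add(-176782, Mul(Rational(1, 2), Pow(162, -1), Add(-14, 162))), 140958) = Add(Add(-176782, Mul(Rational(1, 2), Rational(1, 162), 148)), 140958) = Add(Add(-176782, Rational(37, 81)), 140958) = Add(Rational(-14319305, 81), 140958) = Rational(-2901707, 81)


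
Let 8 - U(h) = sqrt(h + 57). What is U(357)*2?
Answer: 16 - 6*sqrt(46) ≈ -24.694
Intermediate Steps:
U(h) = 8 - sqrt(57 + h) (U(h) = 8 - sqrt(h + 57) = 8 - sqrt(57 + h))
U(357)*2 = (8 - sqrt(57 + 357))*2 = (8 - sqrt(414))*2 = (8 - 3*sqrt(46))*2 = 16 - 6*sqrt(46)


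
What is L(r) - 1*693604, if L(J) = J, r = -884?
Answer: -694488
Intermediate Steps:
L(r) - 1*693604 = -884 - 1*693604 = -884 - 693604 = -694488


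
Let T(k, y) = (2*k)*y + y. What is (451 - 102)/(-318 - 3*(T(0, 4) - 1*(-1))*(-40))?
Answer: 349/282 ≈ 1.2376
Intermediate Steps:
T(k, y) = y + 2*k*y (T(k, y) = 2*k*y + y = y + 2*k*y)
(451 - 102)/(-318 - 3*(T(0, 4) - 1*(-1))*(-40)) = (451 - 102)/(-318 - 3*(4*(1 + 2*0) - 1*(-1))*(-40)) = 349/(-318 - 3*(4*(1 + 0) + 1)*(-40)) = 349/(-318 - 3*(4*1 + 1)*(-40)) = 349/(-318 - 3*(4 + 1)*(-40)) = 349/(-318 - 3*5*(-40)) = 349/(-318 - 15*(-40)) = 349/(-318 + 600) = 349/282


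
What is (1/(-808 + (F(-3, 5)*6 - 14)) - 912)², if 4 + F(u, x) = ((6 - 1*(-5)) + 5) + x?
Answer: 431177402881/518400 ≈ 8.3175e+5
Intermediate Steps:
F(u, x) = 12 + x (F(u, x) = -4 + (((6 - 1*(-5)) + 5) + x) = -4 + (((6 + 5) + 5) + x) = -4 + ((11 + 5) + x) = -4 + (16 + x) = 12 + x)
(1/(-808 + (F(-3, 5)*6 - 14)) - 912)² = (1/(-808 + ((12 + 5)*6 - 14)) - 912)² = (1/(-808 + (17*6 - 14)) - 912)² = (1/(-808 + (102 - 14)) - 912)² = (1/(-808 + 88) - 912)² = (1/(-720) - 912)² = (-1/720 - 912)² = (-656641/720)² = 431177402881/518400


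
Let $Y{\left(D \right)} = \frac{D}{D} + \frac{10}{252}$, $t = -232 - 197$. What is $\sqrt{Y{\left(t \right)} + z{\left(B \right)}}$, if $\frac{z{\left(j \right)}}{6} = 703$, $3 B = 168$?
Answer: $\frac{\sqrt{7442386}}{42} \approx 64.954$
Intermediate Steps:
$B = 56$ ($B = \frac{1}{3} \cdot 168 = 56$)
$z{\left(j \right)} = 4218$ ($z{\left(j \right)} = 6 \cdot 703 = 4218$)
$t = -429$
$Y{\left(D \right)} = \frac{131}{126}$ ($Y{\left(D \right)} = 1 + 10 \cdot \frac{1}{252} = 1 + \frac{5}{126} = \frac{131}{126}$)
$\sqrt{Y{\left(t \right)} + z{\left(B \right)}} = \sqrt{\frac{131}{126} + 4218} = \sqrt{\frac{531599}{126}} = \frac{\sqrt{7442386}}{42}$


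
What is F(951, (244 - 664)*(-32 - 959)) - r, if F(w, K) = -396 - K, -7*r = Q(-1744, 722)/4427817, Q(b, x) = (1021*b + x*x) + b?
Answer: -12912897111988/30994719 ≈ -4.1662e+5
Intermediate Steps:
Q(b, x) = x² + 1022*b (Q(b, x) = (1021*b + x²) + b = (x² + 1021*b) + b = x² + 1022*b)
r = 1261084/30994719 (r = -(722² + 1022*(-1744))/(7*4427817) = -(521284 - 1782368)/(7*4427817) = -(-1261084)/(7*4427817) = -⅐*(-1261084/4427817) = 1261084/30994719 ≈ 0.040687)
F(951, (244 - 664)*(-32 - 959)) - r = (-396 - (244 - 664)*(-32 - 959)) - 1*1261084/30994719 = (-396 - (-420)*(-991)) - 1261084/30994719 = (-396 - 1*416220) - 1261084/30994719 = (-396 - 416220) - 1261084/30994719 = -416616 - 1261084/30994719 = -12912897111988/30994719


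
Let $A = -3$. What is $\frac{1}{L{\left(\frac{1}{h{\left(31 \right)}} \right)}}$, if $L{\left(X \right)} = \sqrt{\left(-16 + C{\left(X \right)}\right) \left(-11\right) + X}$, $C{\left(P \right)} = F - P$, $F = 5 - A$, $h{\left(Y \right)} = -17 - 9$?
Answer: $\frac{\sqrt{14794}}{1138} \approx 0.10688$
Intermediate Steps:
$h{\left(Y \right)} = -26$ ($h{\left(Y \right)} = -17 - 9 = -26$)
$F = 8$ ($F = 5 - -3 = 5 + 3 = 8$)
$C{\left(P \right)} = 8 - P$
$L{\left(X \right)} = \sqrt{88 + 12 X}$ ($L{\left(X \right)} = \sqrt{\left(-16 - \left(-8 + X\right)\right) \left(-11\right) + X} = \sqrt{\left(-8 - X\right) \left(-11\right) + X} = \sqrt{\left(88 + 11 X\right) + X} = \sqrt{88 + 12 X}$)
$\frac{1}{L{\left(\frac{1}{h{\left(31 \right)}} \right)}} = \frac{1}{2 \sqrt{22 + \frac{3}{-26}}} = \frac{1}{2 \sqrt{22 + 3 \left(- \frac{1}{26}\right)}} = \frac{1}{2 \sqrt{22 - \frac{3}{26}}} = \frac{1}{2 \sqrt{\frac{569}{26}}} = \frac{1}{2 \frac{\sqrt{14794}}{26}} = \frac{1}{\frac{1}{13} \sqrt{14794}} = \frac{\sqrt{14794}}{1138}$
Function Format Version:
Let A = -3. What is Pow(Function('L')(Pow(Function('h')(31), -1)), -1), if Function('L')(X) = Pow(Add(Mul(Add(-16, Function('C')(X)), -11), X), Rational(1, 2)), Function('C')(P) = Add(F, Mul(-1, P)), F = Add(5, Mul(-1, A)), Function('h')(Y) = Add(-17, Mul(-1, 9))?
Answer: Mul(Rational(1, 1138), Pow(14794, Rational(1, 2))) ≈ 0.10688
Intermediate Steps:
Function('h')(Y) = -26 (Function('h')(Y) = Add(-17, -9) = -26)
F = 8 (F = Add(5, Mul(-1, -3)) = Add(5, 3) = 8)
Function('C')(P) = Add(8, Mul(-1, P))
Function('L')(X) = Pow(Add(88, Mul(12, X)), Rational(1, 2)) (Function('L')(X) = Pow(Add(Mul(Add(-16, Add(8, Mul(-1, X))), -11), X), Rational(1, 2)) = Pow(Add(Mul(Add(-8, Mul(-1, X)), -11), X), Rational(1, 2)) = Pow(Add(Add(88, Mul(11, X)), X), Rational(1, 2)) = Pow(Add(88, Mul(12, X)), Rational(1, 2)))
Pow(Function('L')(Pow(Function('h')(31), -1)), -1) = Pow(Mul(2, Pow(Add(22, Mul(3, Pow(-26, -1))), Rational(1, 2))), -1) = Pow(Mul(2, Pow(Add(22, Mul(3, Rational(-1, 26))), Rational(1, 2))), -1) = Pow(Mul(2, Pow(Add(22, Rational(-3, 26)), Rational(1, 2))), -1) = Pow(Mul(2, Pow(Rational(569, 26), Rational(1, 2))), -1) = Pow(Mul(2, Mul(Rational(1, 26), Pow(14794, Rational(1, 2)))), -1) = Pow(Mul(Rational(1, 13), Pow(14794, Rational(1, 2))), -1) = Mul(Rational(1, 1138), Pow(14794, Rational(1, 2)))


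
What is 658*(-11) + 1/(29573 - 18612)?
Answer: -79335717/10961 ≈ -7238.0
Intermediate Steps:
658*(-11) + 1/(29573 - 18612) = -7238 + 1/10961 = -79335717/10961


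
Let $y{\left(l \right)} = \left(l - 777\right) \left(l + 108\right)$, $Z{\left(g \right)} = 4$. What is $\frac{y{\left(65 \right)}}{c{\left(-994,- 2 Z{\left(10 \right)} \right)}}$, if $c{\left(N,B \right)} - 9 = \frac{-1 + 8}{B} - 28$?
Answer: $\frac{985408}{159} \approx 6197.5$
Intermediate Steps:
$y{\left(l \right)} = \left(-777 + l\right) \left(108 + l\right)$
$c{\left(N,B \right)} = -19 + \frac{7}{B}$ ($c{\left(N,B \right)} = 9 + \left(\frac{-1 + 8}{B} - 28\right) = 9 - \left(28 - \frac{7}{B}\right) = -19 + \frac{7}{B}$)
$\frac{y{\left(65 \right)}}{c{\left(-994,- 2 Z{\left(10 \right)} \right)}} = \frac{-83916 + 65^{2} - 43485}{-19 + \frac{7}{\left(-2\right) 4}} = \frac{-83916 + 4225 - 43485}{-19 + \frac{7}{-8}} = - \frac{123176}{-19 + 7 \left(- \frac{1}{8}\right)} = - \frac{123176}{-19 - \frac{7}{8}} = - \frac{123176}{- \frac{159}{8}} = \left(-123176\right) \left(- \frac{8}{159}\right) = \frac{985408}{159}$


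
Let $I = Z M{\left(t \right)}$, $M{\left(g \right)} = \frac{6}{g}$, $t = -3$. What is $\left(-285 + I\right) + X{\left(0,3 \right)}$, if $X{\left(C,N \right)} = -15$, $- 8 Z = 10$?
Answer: $- \frac{595}{2} \approx -297.5$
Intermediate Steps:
$Z = - \frac{5}{4}$ ($Z = \left(- \frac{1}{8}\right) 10 = - \frac{5}{4} \approx -1.25$)
$I = \frac{5}{2}$ ($I = - \frac{5 \frac{6}{-3}}{4} = - \frac{5 \cdot 6 \left(- \frac{1}{3}\right)}{4} = \left(- \frac{5}{4}\right) \left(-2\right) = \frac{5}{2} \approx 2.5$)
$\left(-285 + I\right) + X{\left(0,3 \right)} = \left(-285 + \frac{5}{2}\right) - 15 = - \frac{565}{2} - 15 = - \frac{595}{2}$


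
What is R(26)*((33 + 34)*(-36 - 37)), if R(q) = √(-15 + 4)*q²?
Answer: -3306316*I*√11 ≈ -1.0966e+7*I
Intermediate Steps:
R(q) = I*√11*q² (R(q) = √(-11)*q² = (I*√11)*q² = I*√11*q²)
R(26)*((33 + 34)*(-36 - 37)) = (I*√11*26²)*((33 + 34)*(-36 - 37)) = (I*√11*676)*(67*(-73)) = (676*I*√11)*(-4891) = -3306316*I*√11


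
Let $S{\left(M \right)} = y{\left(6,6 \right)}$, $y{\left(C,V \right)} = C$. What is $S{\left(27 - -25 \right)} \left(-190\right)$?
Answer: $-1140$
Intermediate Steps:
$S{\left(M \right)} = 6$
$S{\left(27 - -25 \right)} \left(-190\right) = 6 \left(-190\right) = -1140$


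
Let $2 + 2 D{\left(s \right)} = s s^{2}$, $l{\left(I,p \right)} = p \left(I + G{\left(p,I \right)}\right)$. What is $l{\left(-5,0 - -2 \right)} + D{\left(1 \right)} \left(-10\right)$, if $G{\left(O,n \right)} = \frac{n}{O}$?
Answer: $-10$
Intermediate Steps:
$l{\left(I,p \right)} = p \left(I + \frac{I}{p}\right)$
$D{\left(s \right)} = -1 + \frac{s^{3}}{2}$ ($D{\left(s \right)} = -1 + \frac{s s^{2}}{2} = -1 + \frac{s^{3}}{2}$)
$l{\left(-5,0 - -2 \right)} + D{\left(1 \right)} \left(-10\right) = - 5 \left(1 + \left(0 - -2\right)\right) + \left(-1 + \frac{1^{3}}{2}\right) \left(-10\right) = - 5 \left(1 + \left(0 + 2\right)\right) + \left(-1 + \frac{1}{2} \cdot 1\right) \left(-10\right) = - 5 \left(1 + 2\right) + \left(-1 + \frac{1}{2}\right) \left(-10\right) = \left(-5\right) 3 - -5 = -15 + 5 = -10$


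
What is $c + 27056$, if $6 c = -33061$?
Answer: $\frac{129275}{6} \approx 21546.0$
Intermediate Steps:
$c = - \frac{33061}{6}$ ($c = \frac{1}{6} \left(-33061\right) = - \frac{33061}{6} \approx -5510.2$)
$c + 27056 = - \frac{33061}{6} + 27056 = \frac{129275}{6}$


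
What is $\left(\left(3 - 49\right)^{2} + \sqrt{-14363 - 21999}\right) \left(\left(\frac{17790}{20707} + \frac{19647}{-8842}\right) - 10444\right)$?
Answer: $- \frac{2023377396120530}{91545647} - \frac{1912455005785 i \sqrt{36362}}{183091294} \approx -2.2102 \cdot 10^{7} - 1.9918 \cdot 10^{6} i$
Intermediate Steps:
$\left(\left(3 - 49\right)^{2} + \sqrt{-14363 - 21999}\right) \left(\left(\frac{17790}{20707} + \frac{19647}{-8842}\right) - 10444\right) = \left(\left(-46\right)^{2} + \sqrt{-36362}\right) \left(\left(17790 \cdot \frac{1}{20707} + 19647 \left(- \frac{1}{8842}\right)\right) - 10444\right) = \left(2116 + i \sqrt{36362}\right) \left(\left(\frac{17790}{20707} - \frac{19647}{8842}\right) - 10444\right) = \left(2116 + i \sqrt{36362}\right) \left(- \frac{249531249}{183091294} - 10444\right) = \left(2116 + i \sqrt{36362}\right) \left(- \frac{1912455005785}{183091294}\right) = - \frac{2023377396120530}{91545647} - \frac{1912455005785 i \sqrt{36362}}{183091294}$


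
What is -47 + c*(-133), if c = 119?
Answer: -15874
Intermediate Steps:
-47 + c*(-133) = -47 + 119*(-133) = -47 - 15827 = -15874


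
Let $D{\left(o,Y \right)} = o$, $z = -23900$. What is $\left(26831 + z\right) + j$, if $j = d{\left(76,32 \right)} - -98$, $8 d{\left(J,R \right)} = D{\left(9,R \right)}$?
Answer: $\frac{24241}{8} \approx 3030.1$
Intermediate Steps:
$d{\left(J,R \right)} = \frac{9}{8}$ ($d{\left(J,R \right)} = \frac{1}{8} \cdot 9 = \frac{9}{8}$)
$j = \frac{793}{8}$ ($j = \frac{9}{8} - -98 = \frac{9}{8} + 98 = \frac{793}{8} \approx 99.125$)
$\left(26831 + z\right) + j = \left(26831 - 23900\right) + \frac{793}{8} = 2931 + \frac{793}{8} = \frac{24241}{8}$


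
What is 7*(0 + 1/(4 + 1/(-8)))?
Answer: 56/31 ≈ 1.8065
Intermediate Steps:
7*(0 + 1/(4 + 1/(-8))) = 7*(0 + 1/(4 - ⅛)) = 7*(0 + 1/(31/8)) = 7*(0 + 8/31) = 7*(8/31) = 56/31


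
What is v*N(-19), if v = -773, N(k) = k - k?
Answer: 0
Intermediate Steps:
N(k) = 0
v*N(-19) = -773*0 = 0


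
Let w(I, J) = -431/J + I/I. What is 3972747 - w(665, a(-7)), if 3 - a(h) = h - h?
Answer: 11918669/3 ≈ 3.9729e+6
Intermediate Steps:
a(h) = 3 (a(h) = 3 - (h - h) = 3 - 1*0 = 3 + 0 = 3)
w(I, J) = 1 - 431/J (w(I, J) = -431/J + 1 = 1 - 431/J)
3972747 - w(665, a(-7)) = 3972747 - (-431 + 3)/3 = 3972747 - (-428)/3 = 3972747 - 1*(-428/3) = 3972747 + 428/3 = 11918669/3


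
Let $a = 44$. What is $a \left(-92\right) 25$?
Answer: $-101200$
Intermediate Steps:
$a \left(-92\right) 25 = 44 \left(-92\right) 25 = \left(-4048\right) 25 = -101200$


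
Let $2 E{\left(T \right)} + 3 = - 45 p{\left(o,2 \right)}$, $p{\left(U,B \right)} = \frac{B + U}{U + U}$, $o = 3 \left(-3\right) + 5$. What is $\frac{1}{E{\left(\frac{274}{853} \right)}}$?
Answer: $- \frac{8}{57} \approx -0.14035$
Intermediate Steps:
$o = -4$ ($o = -9 + 5 = -4$)
$p{\left(U,B \right)} = \frac{B + U}{2 U}$
$E{\left(T \right)} = - \frac{57}{8}$ ($E{\left(T \right)} = - \frac{3}{2} + \frac{\left(-45\right) \frac{2 - 4}{2 \left(-4\right)}}{2} = - \frac{3}{2} + \frac{\left(-45\right) \frac{1}{2} \left(- \frac{1}{4}\right) \left(-2\right)}{2} = - \frac{3}{2} + \frac{\left(-45\right) \frac{1}{4}}{2} = - \frac{3}{2} + \frac{1}{2} \left(- \frac{45}{4}\right) = - \frac{3}{2} - \frac{45}{8} = - \frac{57}{8}$)
$\frac{1}{E{\left(\frac{274}{853} \right)}} = \frac{1}{- \frac{57}{8}} = - \frac{8}{57}$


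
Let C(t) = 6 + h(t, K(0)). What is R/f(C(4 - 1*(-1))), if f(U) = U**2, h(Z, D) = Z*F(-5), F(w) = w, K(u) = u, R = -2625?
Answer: -2625/361 ≈ -7.2715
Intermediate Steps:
h(Z, D) = -5*Z (h(Z, D) = Z*(-5) = -5*Z)
C(t) = 6 - 5*t
R/f(C(4 - 1*(-1))) = -2625/(6 - 5*(4 - 1*(-1)))**2 = -2625/(6 - 5*(4 + 1))**2 = -2625/(6 - 5*5)**2 = -2625/(6 - 25)**2 = -2625/((-19)**2) = -2625/361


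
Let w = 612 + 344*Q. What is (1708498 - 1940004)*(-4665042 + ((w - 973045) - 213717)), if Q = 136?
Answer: 1343755278448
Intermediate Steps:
w = 47396 (w = 612 + 344*136 = 612 + 46784 = 47396)
(1708498 - 1940004)*(-4665042 + ((w - 973045) - 213717)) = (1708498 - 1940004)*(-4665042 + ((47396 - 973045) - 213717)) = -231506*(-4665042 + (-925649 - 213717)) = -231506*(-4665042 - 1139366) = -231506*(-5804408) = 1343755278448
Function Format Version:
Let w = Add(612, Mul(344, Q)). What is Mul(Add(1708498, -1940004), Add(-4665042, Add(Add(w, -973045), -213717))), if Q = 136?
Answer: 1343755278448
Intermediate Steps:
w = 47396 (w = Add(612, Mul(344, 136)) = Add(612, 46784) = 47396)
Mul(Add(1708498, -1940004), Add(-4665042, Add(Add(w, -973045), -213717))) = Mul(Add(1708498, -1940004), Add(-4665042, Add(Add(47396, -973045), -213717))) = Mul(-231506, Add(-4665042, Add(-925649, -213717))) = Mul(-231506, Add(-4665042, -1139366)) = Mul(-231506, -5804408) = 1343755278448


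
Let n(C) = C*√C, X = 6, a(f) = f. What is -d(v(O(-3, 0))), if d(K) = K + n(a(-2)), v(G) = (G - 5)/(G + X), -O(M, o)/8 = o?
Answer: ⅚ + 2*I*√2 ≈ 0.83333 + 2.8284*I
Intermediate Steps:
O(M, o) = -8*o
n(C) = C^(3/2)
v(G) = (-5 + G)/(6 + G) (v(G) = (G - 5)/(G + 6) = (-5 + G)/(6 + G))
d(K) = K - 2*I*√2 (d(K) = K + (-2)^(3/2) = K - 2*I*√2)
-d(v(O(-3, 0))) = -((-5 - 8*0)/(6 - 8*0) - 2*I*√2) = -((-5 + 0)/(6 + 0) - 2*I*√2) = -(-5/6 - 2*I*√2) = -((⅙)*(-5) - 2*I*√2) = -(-⅚ - 2*I*√2) = ⅚ + 2*I*√2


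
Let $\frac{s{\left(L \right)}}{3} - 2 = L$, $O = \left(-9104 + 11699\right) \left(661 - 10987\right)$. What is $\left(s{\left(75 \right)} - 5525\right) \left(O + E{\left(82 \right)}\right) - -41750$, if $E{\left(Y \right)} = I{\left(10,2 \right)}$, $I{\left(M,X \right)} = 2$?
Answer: $141857896342$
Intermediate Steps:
$O = -26795970$ ($O = 2595 \left(-10326\right) = -26795970$)
$s{\left(L \right)} = 6 + 3 L$
$E{\left(Y \right)} = 2$
$\left(s{\left(75 \right)} - 5525\right) \left(O + E{\left(82 \right)}\right) - -41750 = \left(\left(6 + 3 \cdot 75\right) - 5525\right) \left(-26795970 + 2\right) - -41750 = \left(\left(6 + 225\right) - 5525\right) \left(-26795968\right) + 41750 = \left(231 - 5525\right) \left(-26795968\right) + 41750 = \left(-5294\right) \left(-26795968\right) + 41750 = 141857854592 + 41750 = 141857896342$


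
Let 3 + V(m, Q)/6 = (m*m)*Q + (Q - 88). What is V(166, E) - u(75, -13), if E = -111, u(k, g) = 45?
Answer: -18353553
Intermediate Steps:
V(m, Q) = -546 + 6*Q + 6*Q*m**2 (V(m, Q) = -18 + 6*((m*m)*Q + (Q - 88)) = -18 + 6*(m**2*Q + (-88 + Q)) = -18 + 6*(Q*m**2 + (-88 + Q)) = -18 + 6*(-88 + Q + Q*m**2) = -18 + (-528 + 6*Q + 6*Q*m**2) = -546 + 6*Q + 6*Q*m**2)
V(166, E) - u(75, -13) = (-546 + 6*(-111) + 6*(-111)*166**2) - 1*45 = (-546 - 666 + 6*(-111)*27556) - 45 = (-546 - 666 - 18352296) - 45 = -18353508 - 45 = -18353553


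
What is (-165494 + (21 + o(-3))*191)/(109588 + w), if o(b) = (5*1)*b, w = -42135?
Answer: -164348/67453 ≈ -2.4365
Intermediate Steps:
o(b) = 5*b
(-165494 + (21 + o(-3))*191)/(109588 + w) = (-165494 + (21 + 5*(-3))*191)/(109588 - 42135) = (-165494 + (21 - 15)*191)/67453 = (-165494 + 6*191)*(1/67453) = (-165494 + 1146)*(1/67453) = -164348*1/67453 = -164348/67453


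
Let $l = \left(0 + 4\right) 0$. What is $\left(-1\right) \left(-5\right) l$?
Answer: $0$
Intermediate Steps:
$l = 0$ ($l = 4 \cdot 0 = 0$)
$\left(-1\right) \left(-5\right) l = \left(-1\right) \left(-5\right) 0 = 5 \cdot 0 = 0$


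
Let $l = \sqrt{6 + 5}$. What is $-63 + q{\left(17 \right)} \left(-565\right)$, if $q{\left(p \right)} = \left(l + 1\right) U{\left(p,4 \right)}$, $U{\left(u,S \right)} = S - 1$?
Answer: $-1758 - 1695 \sqrt{11} \approx -7379.7$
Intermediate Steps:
$U{\left(u,S \right)} = -1 + S$
$l = \sqrt{11} \approx 3.3166$
$q{\left(p \right)} = 3 + 3 \sqrt{11}$ ($q{\left(p \right)} = \left(\sqrt{11} + 1\right) \left(-1 + 4\right) = \left(1 + \sqrt{11}\right) 3 = 3 + 3 \sqrt{11}$)
$-63 + q{\left(17 \right)} \left(-565\right) = -63 + \left(3 + 3 \sqrt{11}\right) \left(-565\right) = -63 - \left(1695 + 1695 \sqrt{11}\right) = -1758 - 1695 \sqrt{11}$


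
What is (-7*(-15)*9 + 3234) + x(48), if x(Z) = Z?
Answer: 4227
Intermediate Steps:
(-7*(-15)*9 + 3234) + x(48) = (-7*(-15)*9 + 3234) + 48 = (105*9 + 3234) + 48 = (945 + 3234) + 48 = 4179 + 48 = 4227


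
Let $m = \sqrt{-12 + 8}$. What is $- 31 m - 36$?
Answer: $-36 - 62 i \approx -36.0 - 62.0 i$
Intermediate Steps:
$m = 2 i$ ($m = \sqrt{-4} = 2 i \approx 2.0 i$)
$- 31 m - 36 = - 31 \cdot 2 i - 36 = - 62 i - 36 = -36 - 62 i$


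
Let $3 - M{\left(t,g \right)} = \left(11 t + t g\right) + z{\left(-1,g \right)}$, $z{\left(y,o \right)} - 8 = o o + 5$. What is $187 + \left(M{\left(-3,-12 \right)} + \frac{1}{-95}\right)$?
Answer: $\frac{2849}{95} \approx 29.989$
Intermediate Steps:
$z{\left(y,o \right)} = 13 + o^{2}$ ($z{\left(y,o \right)} = 8 + \left(o o + 5\right) = 8 + \left(o^{2} + 5\right) = 8 + \left(5 + o^{2}\right) = 13 + o^{2}$)
$M{\left(t,g \right)} = -10 - g^{2} - 11 t - g t$ ($M{\left(t,g \right)} = 3 - \left(\left(11 t + t g\right) + \left(13 + g^{2}\right)\right) = 3 - \left(\left(11 t + g t\right) + \left(13 + g^{2}\right)\right) = 3 - \left(13 + g^{2} + 11 t + g t\right) = -10 - g^{2} - 11 t - g t$)
$187 + \left(M{\left(-3,-12 \right)} + \frac{1}{-95}\right) = 187 + \left(\left(-10 - \left(-12\right)^{2} - -33 - \left(-12\right) \left(-3\right)\right) + \frac{1}{-95}\right) = 187 - \frac{14916}{95} = \frac{2849}{95}$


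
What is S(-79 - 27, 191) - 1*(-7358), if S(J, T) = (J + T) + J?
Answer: 7337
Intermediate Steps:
S(J, T) = T + 2*J
S(-79 - 27, 191) - 1*(-7358) = (191 + 2*(-79 - 27)) - 1*(-7358) = (191 + 2*(-106)) + 7358 = (191 - 212) + 7358 = -21 + 7358 = 7337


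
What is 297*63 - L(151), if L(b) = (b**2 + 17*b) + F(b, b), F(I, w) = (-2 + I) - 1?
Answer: -6805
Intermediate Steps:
F(I, w) = -3 + I
L(b) = -3 + b**2 + 18*b (L(b) = (b**2 + 17*b) + (-3 + b) = -3 + b**2 + 18*b)
297*63 - L(151) = 297*63 - (-3 + 151**2 + 18*151) = 18711 - (-3 + 22801 + 2718) = 18711 - 1*25516 = 18711 - 25516 = -6805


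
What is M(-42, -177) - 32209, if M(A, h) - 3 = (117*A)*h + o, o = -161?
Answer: 837411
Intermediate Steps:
M(A, h) = -158 + 117*A*h (M(A, h) = 3 + ((117*A)*h - 161) = 3 + (117*A*h - 161) = 3 + (-161 + 117*A*h) = -158 + 117*A*h)
M(-42, -177) - 32209 = (-158 + 117*(-42)*(-177)) - 32209 = (-158 + 869778) - 32209 = 869620 - 32209 = 837411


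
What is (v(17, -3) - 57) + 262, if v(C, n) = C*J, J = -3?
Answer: 154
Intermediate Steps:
v(C, n) = -3*C (v(C, n) = C*(-3) = -3*C)
(v(17, -3) - 57) + 262 = (-3*17 - 57) + 262 = (-51 - 57) + 262 = -108 + 262 = 154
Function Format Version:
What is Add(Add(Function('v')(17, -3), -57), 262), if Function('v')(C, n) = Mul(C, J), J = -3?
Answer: 154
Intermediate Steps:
Function('v')(C, n) = Mul(-3, C) (Function('v')(C, n) = Mul(C, -3) = Mul(-3, C))
Add(Add(Function('v')(17, -3), -57), 262) = Add(Add(Mul(-3, 17), -57), 262) = Add(Add(-51, -57), 262) = Add(-108, 262) = 154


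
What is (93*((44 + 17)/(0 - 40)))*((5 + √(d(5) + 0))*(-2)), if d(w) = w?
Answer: 5673/4 + 5673*√5/20 ≈ 2052.5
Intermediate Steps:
(93*((44 + 17)/(0 - 40)))*((5 + √(d(5) + 0))*(-2)) = (93*((44 + 17)/(0 - 40)))*((5 + √(5 + 0))*(-2)) = (93*(61/(-40)))*((5 + √5)*(-2)) = (93*(61*(-1/40)))*(-10 - 2*√5) = (93*(-61/40))*(-10 - 2*√5) = -5673*(-10 - 2*√5)/40 = 5673/4 + 5673*√5/20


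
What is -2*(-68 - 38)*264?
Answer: 55968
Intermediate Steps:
-2*(-68 - 38)*264 = -2*(-106)*264 = 212*264 = 55968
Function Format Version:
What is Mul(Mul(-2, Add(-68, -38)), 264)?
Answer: 55968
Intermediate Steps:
Mul(Mul(-2, Add(-68, -38)), 264) = Mul(Mul(-2, -106), 264) = Mul(212, 264) = 55968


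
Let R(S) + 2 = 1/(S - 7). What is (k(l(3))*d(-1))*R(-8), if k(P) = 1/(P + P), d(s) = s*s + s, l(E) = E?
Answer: 0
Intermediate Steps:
R(S) = -2 + 1/(-7 + S) (R(S) = -2 + 1/(S - 7) = -2 + 1/(-7 + S))
d(s) = s + s² (d(s) = s² + s = s + s²)
k(P) = 1/(2*P)
(k(l(3))*d(-1))*R(-8) = (((½)/3)*(-(1 - 1)))*((15 - 2*(-8))/(-7 - 8)) = (((½)*(⅓))*(-1*0))*((15 + 16)/(-15)) = ((⅙)*0)*(-1/15*31) = 0*(-31/15) = 0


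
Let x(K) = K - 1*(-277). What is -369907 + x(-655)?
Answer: -370285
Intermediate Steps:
x(K) = 277 + K (x(K) = K + 277 = 277 + K)
-369907 + x(-655) = -369907 + (277 - 655) = -369907 - 378 = -370285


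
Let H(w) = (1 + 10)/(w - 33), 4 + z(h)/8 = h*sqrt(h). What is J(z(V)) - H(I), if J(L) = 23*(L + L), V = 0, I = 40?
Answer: -10315/7 ≈ -1473.6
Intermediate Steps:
z(h) = -32 + 8*h**(3/2) (z(h) = -32 + 8*(h*sqrt(h)) = -32 + 8*h**(3/2))
H(w) = 11/(-33 + w)
J(L) = 46*L (J(L) = 23*(2*L) = 46*L)
J(z(V)) - H(I) = 46*(-32 + 8*0**(3/2)) - 11/(-33 + 40) = 46*(-32 + 8*0) - 11/7 = 46*(-32 + 0) - 11/7 = 46*(-32) - 1*11/7 = -1472 - 11/7 = -10315/7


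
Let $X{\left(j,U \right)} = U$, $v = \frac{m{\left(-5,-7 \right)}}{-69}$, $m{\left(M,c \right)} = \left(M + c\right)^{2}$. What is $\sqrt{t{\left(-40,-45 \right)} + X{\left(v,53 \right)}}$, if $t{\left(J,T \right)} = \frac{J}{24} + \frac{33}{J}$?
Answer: $\frac{\sqrt{181830}}{60} \approx 7.1069$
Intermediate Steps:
$t{\left(J,T \right)} = \frac{33}{J} + \frac{J}{24}$ ($t{\left(J,T \right)} = J \frac{1}{24} + \frac{33}{J} = \frac{J}{24} + \frac{33}{J} = \frac{33}{J} + \frac{J}{24}$)
$v = - \frac{48}{23}$ ($v = \frac{\left(-5 - 7\right)^{2}}{-69} = \left(-12\right)^{2} \left(- \frac{1}{69}\right) = 144 \left(- \frac{1}{69}\right) = - \frac{48}{23} \approx -2.087$)
$\sqrt{t{\left(-40,-45 \right)} + X{\left(v,53 \right)}} = \sqrt{\left(\frac{33}{-40} + \frac{1}{24} \left(-40\right)\right) + 53} = \sqrt{\left(33 \left(- \frac{1}{40}\right) - \frac{5}{3}\right) + 53} = \sqrt{\left(- \frac{33}{40} - \frac{5}{3}\right) + 53} = \sqrt{- \frac{299}{120} + 53} = \sqrt{\frac{6061}{120}} = \frac{\sqrt{181830}}{60}$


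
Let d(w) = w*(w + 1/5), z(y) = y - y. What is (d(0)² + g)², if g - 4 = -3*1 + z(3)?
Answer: 1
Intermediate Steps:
z(y) = 0
d(w) = w*(⅕ + w) (d(w) = w*(w + ⅕) = w*(⅕ + w))
g = 1 (g = 4 + (-3*1 + 0) = 4 + (-3 + 0) = 4 - 3 = 1)
(d(0)² + g)² = ((0*(⅕ + 0))² + 1)² = ((0*(⅕))² + 1)² = (0² + 1)² = (0 + 1)² = 1² = 1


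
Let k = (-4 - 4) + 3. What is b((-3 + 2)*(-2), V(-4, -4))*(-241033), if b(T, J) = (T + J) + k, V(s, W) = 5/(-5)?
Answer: 964132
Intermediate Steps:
V(s, W) = -1 (V(s, W) = 5*(-⅕) = -1)
k = -5 (k = -8 + 3 = -5)
b(T, J) = -5 + J + T (b(T, J) = (T + J) - 5 = (J + T) - 5 = -5 + J + T)
b((-3 + 2)*(-2), V(-4, -4))*(-241033) = (-5 - 1 + (-3 + 2)*(-2))*(-241033) = (-5 - 1 - 1*(-2))*(-241033) = (-5 - 1 + 2)*(-241033) = -4*(-241033) = 964132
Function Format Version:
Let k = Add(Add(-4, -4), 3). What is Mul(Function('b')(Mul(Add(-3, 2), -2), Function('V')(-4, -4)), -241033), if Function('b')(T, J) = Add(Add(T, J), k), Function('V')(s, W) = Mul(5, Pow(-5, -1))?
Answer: 964132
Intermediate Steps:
Function('V')(s, W) = -1 (Function('V')(s, W) = Mul(5, Rational(-1, 5)) = -1)
k = -5 (k = Add(-8, 3) = -5)
Function('b')(T, J) = Add(-5, J, T) (Function('b')(T, J) = Add(Add(T, J), -5) = Add(Add(J, T), -5) = Add(-5, J, T))
Mul(Function('b')(Mul(Add(-3, 2), -2), Function('V')(-4, -4)), -241033) = Mul(Add(-5, -1, Mul(Add(-3, 2), -2)), -241033) = Mul(Add(-5, -1, Mul(-1, -2)), -241033) = Mul(Add(-5, -1, 2), -241033) = Mul(-4, -241033) = 964132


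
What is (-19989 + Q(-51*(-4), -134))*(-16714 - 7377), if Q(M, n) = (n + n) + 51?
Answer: 486782746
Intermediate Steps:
Q(M, n) = 51 + 2*n (Q(M, n) = 2*n + 51 = 51 + 2*n)
(-19989 + Q(-51*(-4), -134))*(-16714 - 7377) = (-19989 + (51 + 2*(-134)))*(-16714 - 7377) = (-19989 + (51 - 268))*(-24091) = (-19989 - 217)*(-24091) = -20206*(-24091) = 486782746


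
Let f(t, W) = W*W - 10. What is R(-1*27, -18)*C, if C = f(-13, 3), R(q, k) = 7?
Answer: -7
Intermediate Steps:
f(t, W) = -10 + W² (f(t, W) = W² - 10 = -10 + W²)
C = -1 (C = -10 + 3² = -10 + 9 = -1)
R(-1*27, -18)*C = 7*(-1) = -7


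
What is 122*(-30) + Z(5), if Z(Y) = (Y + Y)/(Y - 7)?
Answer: -3665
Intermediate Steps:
Z(Y) = 2*Y/(-7 + Y) (Z(Y) = (2*Y)/(-7 + Y) = 2*Y/(-7 + Y))
122*(-30) + Z(5) = 122*(-30) + 2*5/(-7 + 5) = -3660 + 2*5/(-2) = -3660 + 2*5*(-½) = -3660 - 5 = -3665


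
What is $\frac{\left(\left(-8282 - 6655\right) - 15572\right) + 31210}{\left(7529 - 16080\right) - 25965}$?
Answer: $- \frac{701}{34516} \approx -0.020309$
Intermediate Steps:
$\frac{\left(\left(-8282 - 6655\right) - 15572\right) + 31210}{\left(7529 - 16080\right) - 25965} = \frac{\left(\left(-8282 - 6655\right) - 15572\right) + 31210}{-8551 - 25965} = \frac{\left(-14937 - 15572\right) + 31210}{-34516} = \left(-30509 + 31210\right) \left(- \frac{1}{34516}\right) = 701 \left(- \frac{1}{34516}\right) = - \frac{701}{34516}$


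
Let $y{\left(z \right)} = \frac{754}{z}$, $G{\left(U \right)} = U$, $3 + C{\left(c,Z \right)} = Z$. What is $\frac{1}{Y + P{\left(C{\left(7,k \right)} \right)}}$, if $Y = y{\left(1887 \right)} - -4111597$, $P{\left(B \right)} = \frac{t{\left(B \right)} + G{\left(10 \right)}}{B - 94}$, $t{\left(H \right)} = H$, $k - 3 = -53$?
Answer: $\frac{30821}{126723552468} \approx 2.4321 \cdot 10^{-7}$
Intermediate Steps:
$k = -50$ ($k = 3 - 53 = -50$)
$C{\left(c,Z \right)} = -3 + Z$
$P{\left(B \right)} = \frac{10 + B}{-94 + B}$ ($P{\left(B \right)} = \frac{B + 10}{B - 94} = \frac{10 + B}{-94 + B}$)
$Y = \frac{7758584293}{1887}$ ($Y = \frac{754}{1887} - -4111597 = 754 \cdot \frac{1}{1887} + 4111597 = \frac{754}{1887} + 4111597 = \frac{7758584293}{1887} \approx 4.1116 \cdot 10^{6}$)
$\frac{1}{Y + P{\left(C{\left(7,k \right)} \right)}} = \frac{1}{\frac{7758584293}{1887} + \frac{10 - 53}{-94 - 53}} = \frac{1}{\frac{7758584293}{1887} + \frac{1}{-147} \left(-43\right)} = \frac{1}{\frac{7758584293}{1887} - - \frac{43}{147}} = \frac{1}{\frac{7758584293}{1887} + \frac{43}{147}} = \frac{1}{\frac{126723552468}{30821}} = \frac{30821}{126723552468}$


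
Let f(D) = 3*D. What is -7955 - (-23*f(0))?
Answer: -7955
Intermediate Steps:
-7955 - (-23*f(0)) = -7955 - (-69*0) = -7955 - (-23*0) = -7955 - 0 = -7955 - 1*0 = -7955 + 0 = -7955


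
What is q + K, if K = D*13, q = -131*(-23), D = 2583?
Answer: 36592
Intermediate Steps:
q = 3013
K = 33579 (K = 2583*13 = 33579)
q + K = 3013 + 33579 = 36592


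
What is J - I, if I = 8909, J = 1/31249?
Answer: -278397340/31249 ≈ -8909.0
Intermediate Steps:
J = 1/31249 ≈ 3.2001e-5
J - I = 1/31249 - 1*8909 = 1/31249 - 8909 = -278397340/31249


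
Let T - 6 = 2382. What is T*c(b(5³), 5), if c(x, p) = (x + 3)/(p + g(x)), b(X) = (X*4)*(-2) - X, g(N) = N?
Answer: 334917/140 ≈ 2392.3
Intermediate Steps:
b(X) = -9*X (b(X) = (4*X)*(-2) - X = -8*X - X = -9*X)
c(x, p) = (3 + x)/(p + x) (c(x, p) = (x + 3)/(p + x) = (3 + x)/(p + x))
T = 2388 (T = 6 + 2382 = 2388)
T*c(b(5³), 5) = 2388*((3 - 9*5³)/(5 - 9*5³)) = 2388*((3 - 9*125)/(5 - 9*125)) = 2388*((3 - 1125)/(5 - 1125)) = 2388*(-1122/(-1120)) = 2388*(-1/1120*(-1122)) = 2388*(561/560) = 334917/140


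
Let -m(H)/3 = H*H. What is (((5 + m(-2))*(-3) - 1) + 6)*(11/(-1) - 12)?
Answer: -598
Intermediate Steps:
m(H) = -3*H**2 (m(H) = -3*H*H = -3*H**2)
(((5 + m(-2))*(-3) - 1) + 6)*(11/(-1) - 12) = (((5 - 3*(-2)**2)*(-3) - 1) + 6)*(11/(-1) - 12) = (((5 - 3*4)*(-3) - 1) + 6)*(11*(-1) - 12) = (((5 - 12)*(-3) - 1) + 6)*(-11 - 12) = ((-7*(-3) - 1) + 6)*(-23) = ((21 - 1) + 6)*(-23) = (20 + 6)*(-23) = 26*(-23) = -598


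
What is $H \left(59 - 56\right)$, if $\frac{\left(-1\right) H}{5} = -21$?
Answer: $315$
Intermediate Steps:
$H = 105$ ($H = \left(-5\right) \left(-21\right) = 105$)
$H \left(59 - 56\right) = 105 \left(59 - 56\right) = 105 \cdot 3 = 315$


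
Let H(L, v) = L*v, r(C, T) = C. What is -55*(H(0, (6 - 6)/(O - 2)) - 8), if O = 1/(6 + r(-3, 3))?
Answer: 440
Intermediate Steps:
O = ⅓ (O = 1/(6 - 3) = 1/3 = ⅓ ≈ 0.33333)
-55*(H(0, (6 - 6)/(O - 2)) - 8) = -55*(0*((6 - 6)/(⅓ - 2)) - 8) = -55*(0*(0/(-5/3)) - 8) = -55*(0*(0*(-⅗)) - 8) = -55*(0*0 - 8) = -55*(0 - 8) = -55*(-8) = 440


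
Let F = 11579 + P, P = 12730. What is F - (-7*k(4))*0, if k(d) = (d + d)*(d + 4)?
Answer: 24309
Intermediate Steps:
k(d) = 2*d*(4 + d) (k(d) = (2*d)*(4 + d) = 2*d*(4 + d))
F = 24309 (F = 11579 + 12730 = 24309)
F - (-7*k(4))*0 = 24309 - (-14*4*(4 + 4))*0 = 24309 - (-14*4*8)*0 = 24309 - (-7*64)*0 = 24309 - (-448)*0 = 24309 - 1*0 = 24309 + 0 = 24309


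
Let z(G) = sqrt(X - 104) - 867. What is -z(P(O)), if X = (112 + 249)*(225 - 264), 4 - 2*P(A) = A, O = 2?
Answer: 867 - I*sqrt(14183) ≈ 867.0 - 119.09*I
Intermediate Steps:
P(A) = 2 - A/2
X = -14079 (X = 361*(-39) = -14079)
z(G) = -867 + I*sqrt(14183) (z(G) = sqrt(-14079 - 104) - 867 = sqrt(-14183) - 867 = I*sqrt(14183) - 867 = -867 + I*sqrt(14183))
-z(P(O)) = -(-867 + I*sqrt(14183)) = 867 - I*sqrt(14183)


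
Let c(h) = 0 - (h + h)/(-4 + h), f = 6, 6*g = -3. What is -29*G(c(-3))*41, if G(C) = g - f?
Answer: 15457/2 ≈ 7728.5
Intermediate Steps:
g = -½ (g = (⅙)*(-3) = -½ ≈ -0.50000)
c(h) = -2*h/(-4 + h) (c(h) = 0 - 2*h/(-4 + h) = -2*h/(-4 + h))
G(C) = -13/2 (G(C) = -½ - 1*6 = -½ - 6 = -13/2)
-29*G(c(-3))*41 = -29*(-13/2)*41 = (377/2)*41 = 15457/2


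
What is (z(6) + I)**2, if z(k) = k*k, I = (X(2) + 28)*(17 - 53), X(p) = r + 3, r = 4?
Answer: 1498176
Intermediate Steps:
X(p) = 7 (X(p) = 4 + 3 = 7)
I = -1260 (I = (7 + 28)*(17 - 53) = 35*(-36) = -1260)
z(k) = k**2
(z(6) + I)**2 = (6**2 - 1260)**2 = (36 - 1260)**2 = (-1224)**2 = 1498176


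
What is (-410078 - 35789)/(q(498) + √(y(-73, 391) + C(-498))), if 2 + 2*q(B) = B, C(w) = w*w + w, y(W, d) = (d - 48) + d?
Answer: 13821877/23342 - 445867*√15515/46684 ≈ -597.49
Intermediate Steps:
y(W, d) = -48 + 2*d (y(W, d) = (-48 + d) + d = -48 + 2*d)
C(w) = w + w² (C(w) = w² + w = w + w²)
q(B) = -1 + B/2
(-410078 - 35789)/(q(498) + √(y(-73, 391) + C(-498))) = (-410078 - 35789)/((-1 + (½)*498) + √((-48 + 2*391) - 498*(1 - 498))) = -445867/((-1 + 249) + √((-48 + 782) - 498*(-497))) = -445867/(248 + √(734 + 247506)) = -445867/(248 + √248240) = -445867/(248 + 4*√15515)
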